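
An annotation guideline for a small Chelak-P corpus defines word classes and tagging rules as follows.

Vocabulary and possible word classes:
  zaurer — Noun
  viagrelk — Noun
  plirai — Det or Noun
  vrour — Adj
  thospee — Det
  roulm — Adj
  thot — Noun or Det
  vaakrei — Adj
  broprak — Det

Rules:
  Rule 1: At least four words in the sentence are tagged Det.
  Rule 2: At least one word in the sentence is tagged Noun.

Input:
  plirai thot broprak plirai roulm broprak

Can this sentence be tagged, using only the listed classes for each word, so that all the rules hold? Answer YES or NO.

Candidates per position — 1:plirai {Det,Noun}; 2:thot {Noun,Det}; 3:broprak {Det}; 4:plirai {Det,Noun}; 5:roulm {Adj}; 6:broprak {Det}.
One satisfying assignment: Det Det Det Noun Adj Det.
Rule-by-rule: rule 1 holds; rule 2 holds.

YES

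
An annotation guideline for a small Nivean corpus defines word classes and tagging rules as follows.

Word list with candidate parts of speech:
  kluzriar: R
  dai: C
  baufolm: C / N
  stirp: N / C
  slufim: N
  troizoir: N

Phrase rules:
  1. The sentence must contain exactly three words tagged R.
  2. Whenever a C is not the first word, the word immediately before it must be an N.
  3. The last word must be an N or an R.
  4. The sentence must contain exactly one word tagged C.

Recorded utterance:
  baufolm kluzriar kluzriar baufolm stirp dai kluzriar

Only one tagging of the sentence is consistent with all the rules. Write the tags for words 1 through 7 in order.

Candidates per position — 1:baufolm {C,N}; 2:kluzriar {R}; 3:kluzriar {R}; 4:baufolm {C,N}; 5:stirp {N,C}; 6:dai {C}; 7:kluzriar {R}.
Position 1: C is ruled out by rule 4; that leaves N.
Position 4: C is ruled out by rule 2; that leaves N.
Position 5: C is ruled out by rule 2; that leaves N.
The only consistent sequence is: N R R N N C R.
Checking: rule 1 satisfied; rule 2 satisfied; rule 3 satisfied; rule 4 satisfied.

N R R N N C R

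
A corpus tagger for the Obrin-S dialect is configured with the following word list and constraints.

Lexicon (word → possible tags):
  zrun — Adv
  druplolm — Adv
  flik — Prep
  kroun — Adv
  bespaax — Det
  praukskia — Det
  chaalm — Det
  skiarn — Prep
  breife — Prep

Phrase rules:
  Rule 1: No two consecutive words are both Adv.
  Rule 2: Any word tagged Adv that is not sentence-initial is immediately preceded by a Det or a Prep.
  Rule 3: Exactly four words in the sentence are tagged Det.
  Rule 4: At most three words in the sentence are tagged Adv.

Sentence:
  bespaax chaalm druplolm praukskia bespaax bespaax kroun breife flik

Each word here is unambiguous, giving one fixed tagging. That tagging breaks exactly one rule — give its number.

Fixed tagging: Det Det Adv Det Det Det Adv Prep Prep.
Checking each rule: R1 pass, R2 pass, R3 fail, R4 pass.
Only rule 3 fails.

3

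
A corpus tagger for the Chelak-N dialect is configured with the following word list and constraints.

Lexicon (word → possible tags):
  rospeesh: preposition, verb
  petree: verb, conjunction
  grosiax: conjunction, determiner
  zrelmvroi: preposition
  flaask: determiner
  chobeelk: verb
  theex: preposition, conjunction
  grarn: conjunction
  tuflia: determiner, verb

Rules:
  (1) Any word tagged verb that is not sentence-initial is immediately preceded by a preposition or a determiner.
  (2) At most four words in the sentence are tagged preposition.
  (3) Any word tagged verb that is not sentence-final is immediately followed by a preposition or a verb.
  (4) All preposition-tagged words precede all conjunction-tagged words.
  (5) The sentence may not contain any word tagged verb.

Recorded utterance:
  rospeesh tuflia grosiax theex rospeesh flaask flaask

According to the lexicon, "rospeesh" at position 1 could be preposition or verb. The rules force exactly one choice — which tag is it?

Candidates per position — 1:rospeesh {preposition,verb}; 2:tuflia {determiner,verb}; 3:grosiax {conjunction,determiner}; 4:theex {preposition,conjunction}; 5:rospeesh {preposition,verb}; 6:flaask {determiner}; 7:flaask {determiner}.
At position 1, choosing verb makes rule 3 impossible to satisfy; hence preposition.
At position 2, choosing verb makes rule 3 impossible to satisfy; hence determiner.
At position 5, choosing verb makes rule 3 impossible to satisfy; hence preposition.
At position 3, choosing conjunction makes rule 4 impossible to satisfy; hence determiner.
At position 4, choosing conjunction makes rule 4 impossible to satisfy; hence preposition.
That leaves exactly one tagging: preposition determiner determiner preposition preposition determiner determiner.
Verifying each rule — rule 1 satisfied; rule 2 satisfied; rule 3 satisfied; rule 4 satisfied; rule 5 satisfied.

preposition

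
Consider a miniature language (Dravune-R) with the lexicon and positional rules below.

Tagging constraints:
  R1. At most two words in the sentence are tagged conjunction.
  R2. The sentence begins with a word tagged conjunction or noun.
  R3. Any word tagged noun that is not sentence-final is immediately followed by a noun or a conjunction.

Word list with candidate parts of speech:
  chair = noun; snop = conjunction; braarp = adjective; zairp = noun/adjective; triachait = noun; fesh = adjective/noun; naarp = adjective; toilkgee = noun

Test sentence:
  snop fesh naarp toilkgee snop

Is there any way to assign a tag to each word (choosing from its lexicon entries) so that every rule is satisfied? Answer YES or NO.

Candidates per position — 1:snop {conjunction}; 2:fesh {adjective,noun}; 3:naarp {adjective}; 4:toilkgee {noun}; 5:snop {conjunction}.
One satisfying assignment: conjunction adjective adjective noun conjunction.
Checking: rule 1 holds; rule 2 holds; rule 3 holds.

YES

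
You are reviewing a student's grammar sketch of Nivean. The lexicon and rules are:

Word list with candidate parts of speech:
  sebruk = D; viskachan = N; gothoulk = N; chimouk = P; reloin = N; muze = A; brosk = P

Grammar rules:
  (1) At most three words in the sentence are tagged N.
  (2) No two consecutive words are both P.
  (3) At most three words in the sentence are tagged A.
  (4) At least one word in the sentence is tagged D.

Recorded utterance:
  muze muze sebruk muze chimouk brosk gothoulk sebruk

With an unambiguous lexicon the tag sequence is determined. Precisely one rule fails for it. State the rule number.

2

Fixed tagging: A A D A P P N D.
Applying the rules: R1 ✓, R2 ✗, R3 ✓, R4 ✓.
Only rule 2 fails.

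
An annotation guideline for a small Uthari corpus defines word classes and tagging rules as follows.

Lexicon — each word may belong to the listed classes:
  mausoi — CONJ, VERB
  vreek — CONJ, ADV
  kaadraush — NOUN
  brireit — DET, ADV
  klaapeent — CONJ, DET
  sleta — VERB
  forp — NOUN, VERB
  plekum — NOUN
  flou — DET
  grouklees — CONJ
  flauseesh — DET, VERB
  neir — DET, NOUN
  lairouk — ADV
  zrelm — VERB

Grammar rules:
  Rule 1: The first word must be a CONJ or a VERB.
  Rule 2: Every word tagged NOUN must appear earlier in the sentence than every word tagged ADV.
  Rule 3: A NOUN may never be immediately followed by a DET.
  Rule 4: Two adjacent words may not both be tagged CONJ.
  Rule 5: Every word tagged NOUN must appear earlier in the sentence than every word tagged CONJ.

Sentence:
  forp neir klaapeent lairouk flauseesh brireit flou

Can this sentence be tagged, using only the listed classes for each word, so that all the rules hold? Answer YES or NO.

YES

Candidates per position — 1:forp {NOUN,VERB}; 2:neir {DET,NOUN}; 3:klaapeent {CONJ,DET}; 4:lairouk {ADV}; 5:flauseesh {DET,VERB}; 6:brireit {DET,ADV}; 7:flou {DET}.
One satisfying assignment: VERB DET CONJ ADV VERB ADV DET.
Checking: rule 1 holds; rule 2 holds; rule 3 holds; rule 4 holds; rule 5 holds.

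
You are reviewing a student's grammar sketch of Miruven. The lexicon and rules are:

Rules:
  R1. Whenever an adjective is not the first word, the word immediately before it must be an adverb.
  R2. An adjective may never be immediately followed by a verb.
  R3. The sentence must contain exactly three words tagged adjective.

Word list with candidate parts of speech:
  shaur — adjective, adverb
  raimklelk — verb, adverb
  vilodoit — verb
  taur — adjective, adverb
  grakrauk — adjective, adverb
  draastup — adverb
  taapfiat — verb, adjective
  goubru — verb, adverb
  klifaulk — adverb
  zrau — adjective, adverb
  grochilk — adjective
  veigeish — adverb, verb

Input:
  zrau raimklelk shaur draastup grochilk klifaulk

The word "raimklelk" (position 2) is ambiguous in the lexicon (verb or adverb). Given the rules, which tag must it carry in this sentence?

adverb

Candidates per position — 1:zrau {adjective,adverb}; 2:raimklelk {verb,adverb}; 3:shaur {adjective,adverb}; 4:draastup {adverb}; 5:grochilk {adjective}; 6:klifaulk {adverb}.
Word 1 cannot be adverb — rule 3 would then fail for every completion. It is adjective.
Word 2 cannot be verb — rule 2 would then fail for every completion. It is adverb.
Word 3 cannot be adverb — rule 3 would then fail for every completion. It is adjective.
That leaves exactly one tagging: adjective adverb adjective adverb adjective adverb.
Check: rule 1 holds; rule 2 holds; rule 3 holds.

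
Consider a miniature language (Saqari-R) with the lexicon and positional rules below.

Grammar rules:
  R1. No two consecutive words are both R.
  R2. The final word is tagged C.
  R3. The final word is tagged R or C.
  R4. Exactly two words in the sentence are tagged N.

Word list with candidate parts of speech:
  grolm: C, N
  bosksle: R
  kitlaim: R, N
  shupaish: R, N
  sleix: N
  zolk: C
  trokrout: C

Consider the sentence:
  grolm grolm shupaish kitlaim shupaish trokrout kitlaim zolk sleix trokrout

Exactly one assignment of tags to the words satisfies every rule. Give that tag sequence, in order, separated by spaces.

Candidates per position — 1:grolm {C,N}; 2:grolm {C,N}; 3:shupaish {R,N}; 4:kitlaim {R,N}; 5:shupaish {R,N}; 6:trokrout {C}; 7:kitlaim {R,N}; 8:zolk {C}; 9:sleix {N}; 10:trokrout {C}.
The remaining ambiguous positions (1, 2, 3, 4, 5, 7) are resolved jointly — only one combination satisfies every rule.
That leaves exactly one tagging: C C R N R C R C N C.
Verifying each rule — rule 1 holds; rule 2 holds; rule 3 holds; rule 4 holds.

C C R N R C R C N C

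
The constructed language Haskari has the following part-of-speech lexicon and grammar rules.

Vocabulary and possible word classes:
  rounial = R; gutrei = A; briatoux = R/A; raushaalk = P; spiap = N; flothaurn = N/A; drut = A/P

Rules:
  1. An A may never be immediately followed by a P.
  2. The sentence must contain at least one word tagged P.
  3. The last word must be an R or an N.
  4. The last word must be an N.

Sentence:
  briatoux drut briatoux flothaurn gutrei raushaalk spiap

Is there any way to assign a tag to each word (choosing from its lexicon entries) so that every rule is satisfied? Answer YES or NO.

Candidates per position — 1:briatoux {R,A}; 2:drut {A,P}; 3:briatoux {R,A}; 4:flothaurn {N,A}; 5:gutrei {A}; 6:raushaalk {P}; 7:spiap {N}.
Rule 1 cannot be satisfied by any choice of tags from the lexicon.
So there is no consistent tagging.

NO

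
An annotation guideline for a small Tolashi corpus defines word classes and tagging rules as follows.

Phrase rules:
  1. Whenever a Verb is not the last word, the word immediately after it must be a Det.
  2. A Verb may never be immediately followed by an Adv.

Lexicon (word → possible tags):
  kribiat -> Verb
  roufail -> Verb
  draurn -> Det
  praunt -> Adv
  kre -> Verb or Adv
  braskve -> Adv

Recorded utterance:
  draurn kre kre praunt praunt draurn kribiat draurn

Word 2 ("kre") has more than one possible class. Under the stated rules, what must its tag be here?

Adv

Candidates per position — 1:draurn {Det}; 2:kre {Verb,Adv}; 3:kre {Verb,Adv}; 4:praunt {Adv}; 5:praunt {Adv}; 6:draurn {Det}; 7:kribiat {Verb}; 8:draurn {Det}.
Position 2: tagging it Verb would leave rule 1 unsatisfiable, so it must be Adv.
Position 3: tagging it Verb would leave rule 1 unsatisfiable, so it must be Adv.
The only consistent sequence is: Det Adv Adv Adv Adv Det Verb Det.
Check: rule 1 ok; rule 2 ok.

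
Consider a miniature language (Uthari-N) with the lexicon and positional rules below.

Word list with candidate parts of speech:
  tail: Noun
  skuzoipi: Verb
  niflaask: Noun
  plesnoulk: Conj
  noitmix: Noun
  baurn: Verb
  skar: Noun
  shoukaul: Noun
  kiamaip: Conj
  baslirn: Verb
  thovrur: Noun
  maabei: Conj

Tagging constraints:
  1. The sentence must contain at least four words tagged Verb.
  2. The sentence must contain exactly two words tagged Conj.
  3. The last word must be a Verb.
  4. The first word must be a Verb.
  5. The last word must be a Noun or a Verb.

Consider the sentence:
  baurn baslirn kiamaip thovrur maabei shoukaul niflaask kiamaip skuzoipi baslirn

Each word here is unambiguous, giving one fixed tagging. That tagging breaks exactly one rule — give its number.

2

Fixed tagging: Verb Verb Conj Noun Conj Noun Noun Conj Verb Verb.
Rule check: R1 ok, R2 fails, R3 ok, R4 ok, R5 ok.
Only rule 2 fails.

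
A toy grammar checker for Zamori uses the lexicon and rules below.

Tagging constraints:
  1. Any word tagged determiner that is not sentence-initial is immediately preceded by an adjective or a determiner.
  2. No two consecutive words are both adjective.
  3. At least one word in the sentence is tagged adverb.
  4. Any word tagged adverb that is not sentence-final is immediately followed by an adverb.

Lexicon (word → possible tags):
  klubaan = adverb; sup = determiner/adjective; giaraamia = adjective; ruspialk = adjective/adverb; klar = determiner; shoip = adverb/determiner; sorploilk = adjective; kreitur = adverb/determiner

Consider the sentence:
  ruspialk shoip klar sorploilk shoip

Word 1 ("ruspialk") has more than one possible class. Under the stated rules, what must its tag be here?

adjective

Candidates per position — 1:ruspialk {adjective,adverb}; 2:shoip {adverb,determiner}; 3:klar {determiner}; 4:sorploilk {adjective}; 5:shoip {adverb,determiner}.
If word 1 were adverb, no tagging could satisfy rule 1; so word 1 is adjective.
If word 2 were adverb, no tagging could satisfy rule 1; so word 2 is determiner.
If word 5 were determiner, no tagging could satisfy rule 3; so word 5 is adverb.
The unique satisfying tagging is: adjective determiner determiner adjective adverb.
Check: rule 1 satisfied; rule 2 satisfied; rule 3 satisfied; rule 4 satisfied.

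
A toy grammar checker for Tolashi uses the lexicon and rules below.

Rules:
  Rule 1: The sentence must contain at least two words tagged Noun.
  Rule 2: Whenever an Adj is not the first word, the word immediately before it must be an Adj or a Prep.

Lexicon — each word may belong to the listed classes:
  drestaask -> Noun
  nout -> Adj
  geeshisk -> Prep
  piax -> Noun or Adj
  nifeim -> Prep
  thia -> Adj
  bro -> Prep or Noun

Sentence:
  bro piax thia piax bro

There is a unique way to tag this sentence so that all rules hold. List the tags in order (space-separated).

Candidates per position — 1:bro {Prep,Noun}; 2:piax {Noun,Adj}; 3:thia {Adj}; 4:piax {Noun,Adj}; 5:bro {Prep,Noun}.
Word 1 cannot be Noun — rule 2 would then fail for every completion. It is Prep.
Word 2 cannot be Noun — rule 2 would then fail for every completion. It is Adj.
Word 4 cannot be Adj — rule 1 would then fail for every completion. It is Noun.
Word 5 cannot be Prep — rule 1 would then fail for every completion. It is Noun.
So the tagging must be: Prep Adj Adj Noun Noun.
Rule-by-rule: rule 1 ✓; rule 2 ✓.

Prep Adj Adj Noun Noun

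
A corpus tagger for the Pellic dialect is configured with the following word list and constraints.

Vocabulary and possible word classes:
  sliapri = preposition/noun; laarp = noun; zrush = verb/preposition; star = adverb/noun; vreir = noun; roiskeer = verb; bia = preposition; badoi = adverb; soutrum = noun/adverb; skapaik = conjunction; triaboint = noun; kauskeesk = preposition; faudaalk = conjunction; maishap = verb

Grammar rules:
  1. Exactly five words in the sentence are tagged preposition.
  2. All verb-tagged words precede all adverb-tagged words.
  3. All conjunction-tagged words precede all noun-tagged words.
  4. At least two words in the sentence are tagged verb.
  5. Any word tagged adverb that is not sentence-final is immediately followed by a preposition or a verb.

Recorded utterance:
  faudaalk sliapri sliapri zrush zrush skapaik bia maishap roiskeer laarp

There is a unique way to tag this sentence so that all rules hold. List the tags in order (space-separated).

Candidates per position — 1:faudaalk {conjunction}; 2:sliapri {preposition,noun}; 3:sliapri {preposition,noun}; 4:zrush {verb,preposition}; 5:zrush {verb,preposition}; 6:skapaik {conjunction}; 7:bia {preposition}; 8:maishap {verb}; 9:roiskeer {verb}; 10:laarp {noun}.
Position 2: tagging it noun would leave rule 1 unsatisfiable, so it must be preposition.
Position 3: tagging it noun would leave rule 1 unsatisfiable, so it must be preposition.
Position 4: tagging it verb would leave rule 1 unsatisfiable, so it must be preposition.
Position 5: tagging it verb would leave rule 1 unsatisfiable, so it must be preposition.
That leaves exactly one tagging: conjunction preposition preposition preposition preposition conjunction preposition verb verb noun.
Checking: rule 1 holds; rule 2 holds; rule 3 holds; rule 4 holds; rule 5 holds.

conjunction preposition preposition preposition preposition conjunction preposition verb verb noun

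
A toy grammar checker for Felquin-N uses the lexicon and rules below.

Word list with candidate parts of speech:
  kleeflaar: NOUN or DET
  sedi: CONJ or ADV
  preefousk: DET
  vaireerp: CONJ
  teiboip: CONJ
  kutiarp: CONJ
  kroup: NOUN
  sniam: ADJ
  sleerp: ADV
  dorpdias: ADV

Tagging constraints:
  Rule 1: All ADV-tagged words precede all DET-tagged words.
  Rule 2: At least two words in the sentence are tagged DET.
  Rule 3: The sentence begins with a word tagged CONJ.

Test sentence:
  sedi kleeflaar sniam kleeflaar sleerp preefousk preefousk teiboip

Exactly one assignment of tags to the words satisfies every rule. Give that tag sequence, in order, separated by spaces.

Candidates per position — 1:sedi {CONJ,ADV}; 2:kleeflaar {NOUN,DET}; 3:sniam {ADJ}; 4:kleeflaar {NOUN,DET}; 5:sleerp {ADV}; 6:preefousk {DET}; 7:preefousk {DET}; 8:teiboip {CONJ}.
If word 1 were ADV, no tagging could satisfy rule 3; so word 1 is CONJ.
If word 2 were DET, no tagging could satisfy rule 1; so word 2 is NOUN.
If word 4 were DET, no tagging could satisfy rule 1; so word 4 is NOUN.
The only consistent sequence is: CONJ NOUN ADJ NOUN ADV DET DET CONJ.
Verifying each rule — rule 1 ok; rule 2 ok; rule 3 ok.

CONJ NOUN ADJ NOUN ADV DET DET CONJ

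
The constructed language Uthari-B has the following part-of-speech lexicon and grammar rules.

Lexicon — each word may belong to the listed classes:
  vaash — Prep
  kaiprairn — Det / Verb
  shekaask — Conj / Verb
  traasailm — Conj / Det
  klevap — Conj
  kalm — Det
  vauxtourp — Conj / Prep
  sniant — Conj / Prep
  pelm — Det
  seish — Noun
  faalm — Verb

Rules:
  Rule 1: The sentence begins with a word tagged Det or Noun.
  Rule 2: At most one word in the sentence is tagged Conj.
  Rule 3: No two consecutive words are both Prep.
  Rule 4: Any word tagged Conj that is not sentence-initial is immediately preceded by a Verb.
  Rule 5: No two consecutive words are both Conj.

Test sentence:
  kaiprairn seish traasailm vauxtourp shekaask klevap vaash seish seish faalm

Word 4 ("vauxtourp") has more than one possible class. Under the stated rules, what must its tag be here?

Prep

Candidates per position — 1:kaiprairn {Det,Verb}; 2:seish {Noun}; 3:traasailm {Conj,Det}; 4:vauxtourp {Conj,Prep}; 5:shekaask {Conj,Verb}; 6:klevap {Conj}; 7:vaash {Prep}; 8:seish {Noun}; 9:seish {Noun}; 10:faalm {Verb}.
If word 1 were Verb, no tagging could satisfy rule 1; so word 1 is Det.
If word 3 were Conj, no tagging could satisfy rule 2; so word 3 is Det.
If word 4 were Conj, no tagging could satisfy rule 2; so word 4 is Prep.
If word 5 were Conj, no tagging could satisfy rule 2; so word 5 is Verb.
So the tagging must be: Det Noun Det Prep Verb Conj Prep Noun Noun Verb.
Check: rule 1 satisfied; rule 2 satisfied; rule 3 satisfied; rule 4 satisfied; rule 5 satisfied.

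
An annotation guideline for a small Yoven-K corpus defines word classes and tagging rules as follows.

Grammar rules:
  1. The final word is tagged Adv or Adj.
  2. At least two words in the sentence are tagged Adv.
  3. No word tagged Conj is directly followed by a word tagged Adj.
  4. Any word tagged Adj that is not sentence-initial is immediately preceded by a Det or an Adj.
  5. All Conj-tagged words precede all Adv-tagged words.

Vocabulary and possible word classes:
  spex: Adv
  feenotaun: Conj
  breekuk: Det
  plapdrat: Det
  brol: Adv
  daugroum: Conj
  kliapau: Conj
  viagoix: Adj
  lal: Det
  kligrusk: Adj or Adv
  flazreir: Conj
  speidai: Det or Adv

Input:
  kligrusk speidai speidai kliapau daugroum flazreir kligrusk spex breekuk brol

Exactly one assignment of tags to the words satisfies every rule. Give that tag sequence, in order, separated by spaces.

Candidates per position — 1:kligrusk {Adj,Adv}; 2:speidai {Det,Adv}; 3:speidai {Det,Adv}; 4:kliapau {Conj}; 5:daugroum {Conj}; 6:flazreir {Conj}; 7:kligrusk {Adj,Adv}; 8:spex {Adv}; 9:breekuk {Det}; 10:brol {Adv}.
Word 1 cannot be Adv — rule 5 would then fail for every completion. It is Adj.
Word 2 cannot be Adv — rule 5 would then fail for every completion. It is Det.
Word 3 cannot be Adv — rule 5 would then fail for every completion. It is Det.
Word 7 cannot be Adj — rule 3 would then fail for every completion. It is Adv.
The only consistent sequence is: Adj Det Det Conj Conj Conj Adv Adv Det Adv.
Check: rule 1 holds; rule 2 holds; rule 3 holds; rule 4 holds; rule 5 holds.

Adj Det Det Conj Conj Conj Adv Adv Det Adv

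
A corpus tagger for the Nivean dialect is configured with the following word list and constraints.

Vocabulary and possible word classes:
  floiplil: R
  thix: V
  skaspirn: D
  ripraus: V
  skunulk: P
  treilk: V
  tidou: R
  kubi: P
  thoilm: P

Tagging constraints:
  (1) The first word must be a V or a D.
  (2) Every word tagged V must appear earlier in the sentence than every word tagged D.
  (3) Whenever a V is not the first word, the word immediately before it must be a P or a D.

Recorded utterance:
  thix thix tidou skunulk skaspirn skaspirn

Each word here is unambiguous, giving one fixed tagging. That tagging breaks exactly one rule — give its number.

Fixed tagging: V V R P D D.
Rule check: R1 ok, R2 ok, R3 fails.
Only rule 3 fails.

3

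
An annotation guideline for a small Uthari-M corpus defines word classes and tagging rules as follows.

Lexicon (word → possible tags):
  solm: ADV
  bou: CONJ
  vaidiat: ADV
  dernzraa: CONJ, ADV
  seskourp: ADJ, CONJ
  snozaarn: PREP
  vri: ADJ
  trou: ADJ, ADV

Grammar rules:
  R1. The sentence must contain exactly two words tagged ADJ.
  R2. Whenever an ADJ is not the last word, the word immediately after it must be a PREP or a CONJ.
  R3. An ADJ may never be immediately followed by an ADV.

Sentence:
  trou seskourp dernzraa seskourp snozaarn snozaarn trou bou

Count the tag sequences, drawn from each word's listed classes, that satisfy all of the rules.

8

Candidates per position — 1:trou {ADJ,ADV}; 2:seskourp {ADJ,CONJ}; 3:dernzraa {CONJ,ADV}; 4:seskourp {ADJ,CONJ}; 5:snozaarn {PREP}; 6:snozaarn {PREP}; 7:trou {ADJ,ADV}; 8:bou {CONJ}.
There are 32 candidate sequences in total.
Checking each against the rules leaves 8 sequences.
Count = 8.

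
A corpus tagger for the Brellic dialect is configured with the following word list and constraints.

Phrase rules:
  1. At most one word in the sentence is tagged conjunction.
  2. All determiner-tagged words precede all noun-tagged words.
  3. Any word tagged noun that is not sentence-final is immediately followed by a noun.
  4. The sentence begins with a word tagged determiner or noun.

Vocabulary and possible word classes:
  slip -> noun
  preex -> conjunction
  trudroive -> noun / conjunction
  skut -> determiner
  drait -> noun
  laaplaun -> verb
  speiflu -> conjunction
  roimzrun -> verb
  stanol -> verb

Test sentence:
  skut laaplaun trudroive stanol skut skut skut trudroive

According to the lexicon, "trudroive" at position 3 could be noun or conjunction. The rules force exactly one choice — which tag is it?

conjunction

Candidates per position — 1:skut {determiner}; 2:laaplaun {verb}; 3:trudroive {noun,conjunction}; 4:stanol {verb}; 5:skut {determiner}; 6:skut {determiner}; 7:skut {determiner}; 8:trudroive {noun,conjunction}.
Position 3: tagging it noun would leave rule 2 unsatisfiable, so it must be conjunction.
Position 8: tagging it conjunction would leave rule 1 unsatisfiable, so it must be noun.
That leaves exactly one tagging: determiner verb conjunction verb determiner determiner determiner noun.
Verifying each rule — rule 1 ok; rule 2 ok; rule 3 ok; rule 4 ok.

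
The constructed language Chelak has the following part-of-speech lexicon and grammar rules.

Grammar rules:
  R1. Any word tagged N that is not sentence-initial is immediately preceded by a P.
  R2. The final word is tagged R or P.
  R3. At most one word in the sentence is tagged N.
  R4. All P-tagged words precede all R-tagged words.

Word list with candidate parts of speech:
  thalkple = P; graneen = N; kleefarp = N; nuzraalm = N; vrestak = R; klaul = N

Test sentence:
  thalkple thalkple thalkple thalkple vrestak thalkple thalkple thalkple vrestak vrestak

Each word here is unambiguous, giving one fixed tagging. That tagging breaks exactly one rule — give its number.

Fixed tagging: P P P P R P P P R R.
Checking each rule: R1 ✓, R2 ✓, R3 ✓, R4 ✗.
Only rule 4 fails.

4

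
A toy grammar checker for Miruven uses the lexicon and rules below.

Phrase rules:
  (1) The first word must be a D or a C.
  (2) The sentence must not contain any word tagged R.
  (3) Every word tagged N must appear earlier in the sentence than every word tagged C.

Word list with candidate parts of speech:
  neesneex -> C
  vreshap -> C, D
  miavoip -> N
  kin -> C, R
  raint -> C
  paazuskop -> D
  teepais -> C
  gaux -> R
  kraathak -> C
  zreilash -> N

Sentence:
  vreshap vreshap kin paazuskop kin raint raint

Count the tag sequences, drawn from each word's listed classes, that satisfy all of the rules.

4

Candidates per position — 1:vreshap {C,D}; 2:vreshap {C,D}; 3:kin {C,R}; 4:paazuskop {D}; 5:kin {C,R}; 6:raint {C}; 7:raint {C}.
There are 16 candidate sequences in total.
The sequences that satisfy every rule: C C C D C C C; C D C D C C C; D C C D C C C; D D C D C C C.
Count = 4.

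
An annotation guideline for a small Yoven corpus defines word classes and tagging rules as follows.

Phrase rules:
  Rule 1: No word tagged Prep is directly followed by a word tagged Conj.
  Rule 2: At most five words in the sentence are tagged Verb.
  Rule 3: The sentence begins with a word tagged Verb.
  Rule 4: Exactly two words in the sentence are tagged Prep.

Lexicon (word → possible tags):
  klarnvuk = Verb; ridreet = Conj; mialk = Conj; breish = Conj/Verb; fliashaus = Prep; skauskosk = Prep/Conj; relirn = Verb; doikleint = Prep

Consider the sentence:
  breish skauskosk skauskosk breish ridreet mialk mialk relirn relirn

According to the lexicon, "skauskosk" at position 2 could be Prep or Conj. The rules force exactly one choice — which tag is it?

Candidates per position — 1:breish {Conj,Verb}; 2:skauskosk {Prep,Conj}; 3:skauskosk {Prep,Conj}; 4:breish {Conj,Verb}; 5:ridreet {Conj}; 6:mialk {Conj}; 7:mialk {Conj}; 8:relirn {Verb}; 9:relirn {Verb}.
Position 1: Conj is ruled out by rule 3; that leaves Verb.
Position 2: Conj is ruled out by rule 4; that leaves Prep.
Position 3: Conj is ruled out by rule 1; that leaves Prep.
Position 4: Conj is ruled out by rule 1; that leaves Verb.
That leaves exactly one tagging: Verb Prep Prep Verb Conj Conj Conj Verb Verb.
Verifying each rule — rule 1 ok; rule 2 ok; rule 3 ok; rule 4 ok.

Prep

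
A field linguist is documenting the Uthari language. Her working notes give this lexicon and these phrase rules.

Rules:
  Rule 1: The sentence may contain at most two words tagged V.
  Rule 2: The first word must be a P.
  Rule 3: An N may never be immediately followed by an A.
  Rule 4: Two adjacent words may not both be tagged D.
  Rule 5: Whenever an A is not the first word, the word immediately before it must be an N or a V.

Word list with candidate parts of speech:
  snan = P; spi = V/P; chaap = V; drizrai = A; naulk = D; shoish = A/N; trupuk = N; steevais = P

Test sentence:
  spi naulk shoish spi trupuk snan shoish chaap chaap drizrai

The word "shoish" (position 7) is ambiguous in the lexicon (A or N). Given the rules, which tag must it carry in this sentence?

N

Candidates per position — 1:spi {V,P}; 2:naulk {D}; 3:shoish {A,N}; 4:spi {V,P}; 5:trupuk {N}; 6:snan {P}; 7:shoish {A,N}; 8:chaap {V}; 9:chaap {V}; 10:drizrai {A}.
At position 1, choosing V makes rule 1 impossible to satisfy; hence P.
At position 3, choosing A makes rule 5 impossible to satisfy; hence N.
At position 4, choosing V makes rule 1 impossible to satisfy; hence P.
At position 7, choosing A makes rule 5 impossible to satisfy; hence N.
So the tagging must be: P D N P N P N V V A.
Check: rule 1 satisfied; rule 2 satisfied; rule 3 satisfied; rule 4 satisfied; rule 5 satisfied.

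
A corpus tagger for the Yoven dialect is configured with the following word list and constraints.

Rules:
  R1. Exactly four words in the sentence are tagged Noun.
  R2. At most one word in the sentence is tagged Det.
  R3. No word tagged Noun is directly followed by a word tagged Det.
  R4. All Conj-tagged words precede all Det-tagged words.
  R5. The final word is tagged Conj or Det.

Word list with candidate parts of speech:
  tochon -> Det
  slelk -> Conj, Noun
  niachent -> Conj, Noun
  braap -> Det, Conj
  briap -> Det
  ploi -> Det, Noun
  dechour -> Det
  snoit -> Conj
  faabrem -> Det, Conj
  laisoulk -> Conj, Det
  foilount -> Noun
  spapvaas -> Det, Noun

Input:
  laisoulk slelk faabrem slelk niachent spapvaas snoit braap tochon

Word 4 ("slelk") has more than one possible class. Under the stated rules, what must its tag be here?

Noun

Candidates per position — 1:laisoulk {Conj,Det}; 2:slelk {Conj,Noun}; 3:faabrem {Det,Conj}; 4:slelk {Conj,Noun}; 5:niachent {Conj,Noun}; 6:spapvaas {Det,Noun}; 7:snoit {Conj}; 8:braap {Det,Conj}; 9:tochon {Det}.
Position 1: Det is ruled out by rule 2; that leaves Conj.
Position 2: Conj is ruled out by rule 1; that leaves Noun.
Position 3: Det is ruled out by rule 2; that leaves Conj.
Position 4: Conj is ruled out by rule 1; that leaves Noun.
Position 5: Conj is ruled out by rule 1; that leaves Noun.
Position 6: Det is ruled out by rule 1; that leaves Noun.
Position 8: Det is ruled out by rule 2; that leaves Conj.
The only consistent sequence is: Conj Noun Conj Noun Noun Noun Conj Conj Det.
Checking: rule 1 ok; rule 2 ok; rule 3 ok; rule 4 ok; rule 5 ok.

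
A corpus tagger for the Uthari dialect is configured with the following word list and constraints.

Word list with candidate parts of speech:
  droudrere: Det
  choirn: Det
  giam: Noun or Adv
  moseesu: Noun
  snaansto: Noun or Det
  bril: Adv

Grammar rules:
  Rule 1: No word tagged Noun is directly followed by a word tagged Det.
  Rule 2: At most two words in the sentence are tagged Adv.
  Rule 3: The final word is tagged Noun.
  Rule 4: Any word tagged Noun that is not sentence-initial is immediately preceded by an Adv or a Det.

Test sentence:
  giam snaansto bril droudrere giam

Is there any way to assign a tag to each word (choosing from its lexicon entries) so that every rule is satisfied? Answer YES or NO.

Candidates per position — 1:giam {Noun,Adv}; 2:snaansto {Noun,Det}; 3:bril {Adv}; 4:droudrere {Det}; 5:giam {Noun,Adv}.
One satisfying assignment: Adv Det Adv Det Noun.
Checking: rule 1 ✓; rule 2 ✓; rule 3 ✓; rule 4 ✓.

YES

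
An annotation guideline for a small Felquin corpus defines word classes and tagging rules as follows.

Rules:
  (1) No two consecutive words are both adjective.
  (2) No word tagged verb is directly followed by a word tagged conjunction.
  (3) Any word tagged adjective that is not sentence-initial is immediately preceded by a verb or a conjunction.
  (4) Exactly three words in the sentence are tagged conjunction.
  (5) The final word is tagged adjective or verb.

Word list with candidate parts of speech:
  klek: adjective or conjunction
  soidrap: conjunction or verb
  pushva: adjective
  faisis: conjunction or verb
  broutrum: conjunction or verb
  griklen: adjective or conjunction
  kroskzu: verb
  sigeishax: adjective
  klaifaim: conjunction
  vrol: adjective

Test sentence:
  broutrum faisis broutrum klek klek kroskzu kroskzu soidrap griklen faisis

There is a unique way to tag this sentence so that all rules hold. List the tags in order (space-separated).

conjunction conjunction verb adjective conjunction verb verb verb adjective verb

Candidates per position — 1:broutrum {conjunction,verb}; 2:faisis {conjunction,verb}; 3:broutrum {conjunction,verb}; 4:klek {adjective,conjunction}; 5:klek {adjective,conjunction}; 6:kroskzu {verb}; 7:kroskzu {verb}; 8:soidrap {conjunction,verb}; 9:griklen {adjective,conjunction}; 10:faisis {conjunction,verb}.
Position 8: tagging it conjunction would leave rule 2 unsatisfiable, so it must be verb.
Position 9: tagging it conjunction would leave rule 2 unsatisfiable, so it must be adjective.
Position 10: tagging it conjunction would leave rule 5 unsatisfiable, so it must be verb.
The remaining ambiguous positions (1, 2, 3, 4, 5) are resolved jointly — only one combination satisfies every rule.
The only consistent sequence is: conjunction conjunction verb adjective conjunction verb verb verb adjective verb.
Check: rule 1 ok; rule 2 ok; rule 3 ok; rule 4 ok; rule 5 ok.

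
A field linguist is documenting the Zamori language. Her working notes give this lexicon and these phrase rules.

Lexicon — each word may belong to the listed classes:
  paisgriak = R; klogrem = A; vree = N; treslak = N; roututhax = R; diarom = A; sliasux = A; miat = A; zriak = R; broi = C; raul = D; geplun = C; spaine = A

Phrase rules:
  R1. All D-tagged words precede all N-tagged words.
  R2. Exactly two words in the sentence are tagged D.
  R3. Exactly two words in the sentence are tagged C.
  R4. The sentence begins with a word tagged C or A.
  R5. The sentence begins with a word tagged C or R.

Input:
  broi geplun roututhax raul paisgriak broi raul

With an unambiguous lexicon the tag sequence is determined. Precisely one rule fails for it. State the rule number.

Fixed tagging: C C R D R C D.
Rule check: R1 holds, R2 holds, R3 violated, R4 holds, R5 holds.
Only rule 3 fails.

3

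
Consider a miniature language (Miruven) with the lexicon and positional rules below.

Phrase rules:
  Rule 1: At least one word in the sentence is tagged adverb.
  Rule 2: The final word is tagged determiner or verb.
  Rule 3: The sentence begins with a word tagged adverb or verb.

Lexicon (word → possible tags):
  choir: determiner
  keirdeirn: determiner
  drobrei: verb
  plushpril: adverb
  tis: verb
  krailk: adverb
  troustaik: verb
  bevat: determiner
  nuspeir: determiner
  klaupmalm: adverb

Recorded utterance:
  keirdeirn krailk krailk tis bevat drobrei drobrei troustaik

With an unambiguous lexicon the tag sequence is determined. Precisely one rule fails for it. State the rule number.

3

Fixed tagging: determiner adverb adverb verb determiner verb verb verb.
Rule check: R1 ok, R2 ok, R3 fails.
Only rule 3 fails.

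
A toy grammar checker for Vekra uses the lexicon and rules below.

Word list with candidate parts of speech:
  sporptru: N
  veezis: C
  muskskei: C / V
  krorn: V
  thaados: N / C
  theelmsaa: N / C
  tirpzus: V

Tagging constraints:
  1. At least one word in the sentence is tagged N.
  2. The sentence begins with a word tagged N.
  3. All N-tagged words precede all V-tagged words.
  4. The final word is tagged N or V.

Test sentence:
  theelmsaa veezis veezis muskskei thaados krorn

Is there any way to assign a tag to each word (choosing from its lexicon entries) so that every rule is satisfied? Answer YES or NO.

YES

Candidates per position — 1:theelmsaa {N,C}; 2:veezis {C}; 3:veezis {C}; 4:muskskei {C,V}; 5:thaados {N,C}; 6:krorn {V}.
One satisfying assignment: N C C C N V.
Check: rule 1 satisfied; rule 2 satisfied; rule 3 satisfied; rule 4 satisfied.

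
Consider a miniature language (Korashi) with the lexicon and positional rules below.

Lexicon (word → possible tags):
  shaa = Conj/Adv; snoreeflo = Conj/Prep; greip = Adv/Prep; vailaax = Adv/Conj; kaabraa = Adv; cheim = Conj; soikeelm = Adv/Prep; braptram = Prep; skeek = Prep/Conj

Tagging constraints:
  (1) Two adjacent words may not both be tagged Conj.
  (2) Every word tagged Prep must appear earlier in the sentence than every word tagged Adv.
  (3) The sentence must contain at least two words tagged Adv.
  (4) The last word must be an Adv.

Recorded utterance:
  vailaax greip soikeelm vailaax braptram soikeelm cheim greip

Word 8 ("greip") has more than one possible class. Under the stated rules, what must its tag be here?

Candidates per position — 1:vailaax {Adv,Conj}; 2:greip {Adv,Prep}; 3:soikeelm {Adv,Prep}; 4:vailaax {Adv,Conj}; 5:braptram {Prep}; 6:soikeelm {Adv,Prep}; 7:cheim {Conj}; 8:greip {Adv,Prep}.
Position 1: tagging it Adv would leave rule 2 unsatisfiable, so it must be Conj.
Position 2: tagging it Adv would leave rule 2 unsatisfiable, so it must be Prep.
Position 3: tagging it Adv would leave rule 2 unsatisfiable, so it must be Prep.
Position 4: tagging it Adv would leave rule 2 unsatisfiable, so it must be Conj.
Position 6: tagging it Prep would leave rule 3 unsatisfiable, so it must be Adv.
Position 8: tagging it Prep would leave rule 2 unsatisfiable, so it must be Adv.
That leaves exactly one tagging: Conj Prep Prep Conj Prep Adv Conj Adv.
Check: rule 1 holds; rule 2 holds; rule 3 holds; rule 4 holds.

Adv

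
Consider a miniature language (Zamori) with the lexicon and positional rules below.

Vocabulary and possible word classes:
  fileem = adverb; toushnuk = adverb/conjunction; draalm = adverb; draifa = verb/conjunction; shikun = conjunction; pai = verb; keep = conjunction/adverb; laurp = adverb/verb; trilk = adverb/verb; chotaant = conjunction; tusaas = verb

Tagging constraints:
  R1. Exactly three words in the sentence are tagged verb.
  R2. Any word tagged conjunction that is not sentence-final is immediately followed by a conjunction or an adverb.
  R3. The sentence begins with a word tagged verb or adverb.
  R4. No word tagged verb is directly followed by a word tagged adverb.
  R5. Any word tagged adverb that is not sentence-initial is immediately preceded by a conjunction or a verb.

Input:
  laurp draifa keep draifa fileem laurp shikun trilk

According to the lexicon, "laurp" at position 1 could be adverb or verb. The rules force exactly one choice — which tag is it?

verb

Candidates per position — 1:laurp {adverb,verb}; 2:draifa {verb,conjunction}; 3:keep {conjunction,adverb}; 4:draifa {verb,conjunction}; 5:fileem {adverb}; 6:laurp {adverb,verb}; 7:shikun {conjunction}; 8:trilk {adverb,verb}.
Word 4 cannot be verb — rule 4 would then fail for every completion. It is conjunction.
Word 6 cannot be adverb — rule 5 would then fail for every completion. It is verb.
Word 8 cannot be verb — rule 2 would then fail for every completion. It is adverb.
Word 1 cannot be adverb — rule 1 would then fail for every completion. It is verb.
Word 2 cannot be conjunction — rule 1 would then fail for every completion. It is verb.
Word 3 cannot be adverb — rule 4 would then fail for every completion. It is conjunction.
That leaves exactly one tagging: verb verb conjunction conjunction adverb verb conjunction adverb.
Verifying each rule — rule 1 holds; rule 2 holds; rule 3 holds; rule 4 holds; rule 5 holds.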